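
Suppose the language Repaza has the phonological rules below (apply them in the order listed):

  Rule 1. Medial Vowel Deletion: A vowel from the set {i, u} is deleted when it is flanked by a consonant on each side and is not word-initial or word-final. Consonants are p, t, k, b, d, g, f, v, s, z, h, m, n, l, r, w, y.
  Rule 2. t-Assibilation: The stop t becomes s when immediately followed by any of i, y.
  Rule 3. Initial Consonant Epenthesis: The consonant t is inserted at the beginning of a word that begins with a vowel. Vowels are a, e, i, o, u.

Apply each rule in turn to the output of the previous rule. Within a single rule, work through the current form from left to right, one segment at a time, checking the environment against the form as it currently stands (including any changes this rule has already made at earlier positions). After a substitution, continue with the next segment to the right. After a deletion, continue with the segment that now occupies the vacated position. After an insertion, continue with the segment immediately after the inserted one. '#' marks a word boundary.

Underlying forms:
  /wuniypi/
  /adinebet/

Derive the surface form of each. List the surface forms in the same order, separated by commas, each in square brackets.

[wnypi], [tadnebet]

/wuniypi/:
  Rule 1 Medial Vowel Deletion: [wuniypi] → [wnypi]
  Rule 2 t-Assibilation: no change — [wnypi]
  Rule 3 Initial Consonant Epenthesis: no change — [wnypi]
/adinebet/:
  Rule 1 Medial Vowel Deletion: [adinebet] → [adnebet]
  Rule 2 t-Assibilation: no change — [adnebet]
  Rule 3 Initial Consonant Epenthesis: [adnebet] → [tadnebet]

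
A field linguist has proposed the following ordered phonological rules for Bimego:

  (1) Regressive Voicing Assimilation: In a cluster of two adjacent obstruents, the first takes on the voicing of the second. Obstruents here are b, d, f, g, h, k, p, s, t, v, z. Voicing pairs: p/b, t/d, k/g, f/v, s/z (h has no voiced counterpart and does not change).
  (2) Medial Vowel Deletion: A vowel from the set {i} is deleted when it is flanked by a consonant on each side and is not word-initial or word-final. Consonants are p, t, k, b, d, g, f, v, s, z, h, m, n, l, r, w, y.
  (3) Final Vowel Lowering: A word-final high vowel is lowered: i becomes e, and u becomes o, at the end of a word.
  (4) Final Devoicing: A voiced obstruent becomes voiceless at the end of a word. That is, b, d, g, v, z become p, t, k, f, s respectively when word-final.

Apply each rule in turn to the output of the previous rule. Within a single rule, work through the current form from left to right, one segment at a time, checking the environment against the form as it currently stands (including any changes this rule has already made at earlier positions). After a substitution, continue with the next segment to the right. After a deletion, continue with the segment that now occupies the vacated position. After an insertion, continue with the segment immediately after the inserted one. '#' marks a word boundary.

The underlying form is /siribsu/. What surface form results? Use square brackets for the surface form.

(1) Regressive Voicing Assimilation: [siribsu] → [siripsu]
(2) Medial Vowel Deletion: [siripsu] → [srpsu]
(3) Final Vowel Lowering: [srpsu] → [srpso]
(4) Final Devoicing: no change — [srpso]

[srpso]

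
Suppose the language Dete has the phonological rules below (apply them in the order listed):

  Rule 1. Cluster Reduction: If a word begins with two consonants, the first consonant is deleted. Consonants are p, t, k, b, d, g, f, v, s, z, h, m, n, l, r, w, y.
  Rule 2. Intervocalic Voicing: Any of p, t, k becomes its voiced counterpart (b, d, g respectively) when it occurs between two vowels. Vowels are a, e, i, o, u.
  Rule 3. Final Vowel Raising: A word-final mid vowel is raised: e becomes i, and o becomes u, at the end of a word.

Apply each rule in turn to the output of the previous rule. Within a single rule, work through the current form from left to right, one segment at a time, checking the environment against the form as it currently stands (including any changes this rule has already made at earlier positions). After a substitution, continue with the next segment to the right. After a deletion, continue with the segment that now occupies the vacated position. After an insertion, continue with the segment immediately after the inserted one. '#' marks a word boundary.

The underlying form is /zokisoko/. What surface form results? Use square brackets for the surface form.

Rule 1 Cluster Reduction: no change — [zokisoko]
Rule 2 Intervocalic Voicing: [zokisoko] → [zogisogo]
Rule 3 Final Vowel Raising: [zogisogo] → [zogisogu]

[zogisogu]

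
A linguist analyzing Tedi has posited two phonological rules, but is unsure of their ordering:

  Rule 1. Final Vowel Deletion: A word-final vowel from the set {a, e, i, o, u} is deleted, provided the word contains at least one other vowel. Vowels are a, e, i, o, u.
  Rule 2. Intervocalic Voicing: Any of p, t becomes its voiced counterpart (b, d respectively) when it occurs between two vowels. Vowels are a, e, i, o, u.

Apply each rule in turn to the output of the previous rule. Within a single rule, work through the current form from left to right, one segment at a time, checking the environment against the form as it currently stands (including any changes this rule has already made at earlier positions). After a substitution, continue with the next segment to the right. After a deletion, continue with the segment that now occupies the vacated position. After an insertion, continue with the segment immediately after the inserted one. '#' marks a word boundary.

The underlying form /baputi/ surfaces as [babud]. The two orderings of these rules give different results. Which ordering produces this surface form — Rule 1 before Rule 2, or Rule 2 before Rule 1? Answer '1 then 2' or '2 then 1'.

2 then 1

Order 1 then 2:
  1 Final Vowel Deletion: [baputi] → [baput]
  2 Intervocalic Voicing: [baput] → [babut]
  result: [babut]
Order 2 then 1:
  2 Intervocalic Voicing: [baputi] → [babudi]
  1 Final Vowel Deletion: [babudi] → [babud]
  result: [babud]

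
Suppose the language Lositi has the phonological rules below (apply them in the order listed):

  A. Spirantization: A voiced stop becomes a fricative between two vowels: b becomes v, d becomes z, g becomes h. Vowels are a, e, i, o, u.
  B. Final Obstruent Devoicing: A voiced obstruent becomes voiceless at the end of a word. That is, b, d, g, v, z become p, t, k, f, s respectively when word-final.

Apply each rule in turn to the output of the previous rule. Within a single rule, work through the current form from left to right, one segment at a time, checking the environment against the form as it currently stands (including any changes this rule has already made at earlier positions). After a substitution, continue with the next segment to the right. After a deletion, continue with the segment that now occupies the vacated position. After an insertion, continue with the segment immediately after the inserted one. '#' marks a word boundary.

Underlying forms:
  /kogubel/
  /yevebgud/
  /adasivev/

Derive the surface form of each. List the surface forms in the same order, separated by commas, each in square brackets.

[kohuvel], [yevebgut], [azasivef]

/kogubel/:
  A Spirantization: [kogubel] → [kohuvel]
  B Final Obstruent Devoicing: no change — [kohuvel]
/yevebgud/:
  A Spirantization: no change — [yevebgud]
  B Final Obstruent Devoicing: [yevebgud] → [yevebgut]
/adasivev/:
  A Spirantization: [adasivev] → [azasivev]
  B Final Obstruent Devoicing: [azasivev] → [azasivef]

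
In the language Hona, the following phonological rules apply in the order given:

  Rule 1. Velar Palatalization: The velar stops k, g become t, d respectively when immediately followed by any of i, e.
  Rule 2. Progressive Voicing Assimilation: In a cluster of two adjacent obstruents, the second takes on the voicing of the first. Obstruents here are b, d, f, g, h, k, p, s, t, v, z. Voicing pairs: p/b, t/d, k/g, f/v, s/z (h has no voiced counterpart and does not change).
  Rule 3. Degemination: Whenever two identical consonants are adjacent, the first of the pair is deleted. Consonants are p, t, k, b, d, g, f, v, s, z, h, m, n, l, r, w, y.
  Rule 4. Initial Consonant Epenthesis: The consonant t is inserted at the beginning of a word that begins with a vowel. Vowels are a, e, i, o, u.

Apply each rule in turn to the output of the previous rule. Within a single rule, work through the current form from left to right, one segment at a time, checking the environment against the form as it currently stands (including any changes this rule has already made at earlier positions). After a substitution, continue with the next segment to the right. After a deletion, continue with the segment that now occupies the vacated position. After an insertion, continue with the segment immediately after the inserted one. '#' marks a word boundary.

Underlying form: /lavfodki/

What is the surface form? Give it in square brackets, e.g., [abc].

Rule 1 Velar Palatalization: [lavfodki] → [lavfodti]
Rule 2 Progressive Voicing Assimilation: [lavfodti] → [lavvoddi]
Rule 3 Degemination: [lavvoddi] → [lavodi]
Rule 4 Initial Consonant Epenthesis: no change — [lavodi]

[lavodi]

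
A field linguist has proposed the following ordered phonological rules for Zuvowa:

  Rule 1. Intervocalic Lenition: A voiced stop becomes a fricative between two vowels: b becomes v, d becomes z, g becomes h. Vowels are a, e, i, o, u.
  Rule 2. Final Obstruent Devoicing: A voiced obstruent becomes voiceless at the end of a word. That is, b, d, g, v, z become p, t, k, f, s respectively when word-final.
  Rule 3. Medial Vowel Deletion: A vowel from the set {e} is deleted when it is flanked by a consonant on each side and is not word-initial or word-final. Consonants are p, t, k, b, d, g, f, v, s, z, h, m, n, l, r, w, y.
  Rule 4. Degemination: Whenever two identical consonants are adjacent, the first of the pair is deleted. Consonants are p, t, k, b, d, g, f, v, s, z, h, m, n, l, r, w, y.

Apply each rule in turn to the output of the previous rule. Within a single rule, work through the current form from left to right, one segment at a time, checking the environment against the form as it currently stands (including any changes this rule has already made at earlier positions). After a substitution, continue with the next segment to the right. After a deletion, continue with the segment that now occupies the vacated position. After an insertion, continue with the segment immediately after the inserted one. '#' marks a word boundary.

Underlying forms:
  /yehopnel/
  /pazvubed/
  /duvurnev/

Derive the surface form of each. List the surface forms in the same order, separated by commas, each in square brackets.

[yhopnl], [pazvuvt], [duvurnf]

/yehopnel/:
  Rule 1 Intervocalic Lenition: no change — [yehopnel]
  Rule 2 Final Obstruent Devoicing: no change — [yehopnel]
  Rule 3 Medial Vowel Deletion: [yehopnel] → [yhopnl]
  Rule 4 Degemination: no change — [yhopnl]
/pazvubed/:
  Rule 1 Intervocalic Lenition: [pazvubed] → [pazvuved]
  Rule 2 Final Obstruent Devoicing: [pazvuved] → [pazvuvet]
  Rule 3 Medial Vowel Deletion: [pazvuvet] → [pazvuvt]
  Rule 4 Degemination: no change — [pazvuvt]
/duvurnev/:
  Rule 1 Intervocalic Lenition: no change — [duvurnev]
  Rule 2 Final Obstruent Devoicing: [duvurnev] → [duvurnef]
  Rule 3 Medial Vowel Deletion: [duvurnef] → [duvurnf]
  Rule 4 Degemination: no change — [duvurnf]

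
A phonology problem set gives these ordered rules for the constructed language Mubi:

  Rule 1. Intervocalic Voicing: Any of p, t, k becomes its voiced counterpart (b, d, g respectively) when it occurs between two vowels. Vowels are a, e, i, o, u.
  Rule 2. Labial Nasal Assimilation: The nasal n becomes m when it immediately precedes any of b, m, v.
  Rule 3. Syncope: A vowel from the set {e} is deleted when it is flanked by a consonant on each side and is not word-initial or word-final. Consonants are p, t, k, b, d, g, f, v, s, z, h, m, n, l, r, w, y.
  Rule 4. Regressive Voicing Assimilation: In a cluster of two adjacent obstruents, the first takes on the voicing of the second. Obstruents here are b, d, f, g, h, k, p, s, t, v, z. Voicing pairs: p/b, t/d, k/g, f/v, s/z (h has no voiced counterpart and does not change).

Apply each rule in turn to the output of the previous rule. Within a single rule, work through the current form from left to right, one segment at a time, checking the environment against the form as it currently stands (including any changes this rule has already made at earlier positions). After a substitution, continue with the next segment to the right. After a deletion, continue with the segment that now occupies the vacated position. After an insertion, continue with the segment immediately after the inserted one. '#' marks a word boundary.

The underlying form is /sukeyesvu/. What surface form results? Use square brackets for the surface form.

Rule 1 Intervocalic Voicing: [sukeyesvu] → [sugeyesvu]
Rule 2 Labial Nasal Assimilation: no change — [sugeyesvu]
Rule 3 Syncope: [sugeyesvu] → [sugysvu]
Rule 4 Regressive Voicing Assimilation: [sugysvu] → [sugyzvu]

[sugyzvu]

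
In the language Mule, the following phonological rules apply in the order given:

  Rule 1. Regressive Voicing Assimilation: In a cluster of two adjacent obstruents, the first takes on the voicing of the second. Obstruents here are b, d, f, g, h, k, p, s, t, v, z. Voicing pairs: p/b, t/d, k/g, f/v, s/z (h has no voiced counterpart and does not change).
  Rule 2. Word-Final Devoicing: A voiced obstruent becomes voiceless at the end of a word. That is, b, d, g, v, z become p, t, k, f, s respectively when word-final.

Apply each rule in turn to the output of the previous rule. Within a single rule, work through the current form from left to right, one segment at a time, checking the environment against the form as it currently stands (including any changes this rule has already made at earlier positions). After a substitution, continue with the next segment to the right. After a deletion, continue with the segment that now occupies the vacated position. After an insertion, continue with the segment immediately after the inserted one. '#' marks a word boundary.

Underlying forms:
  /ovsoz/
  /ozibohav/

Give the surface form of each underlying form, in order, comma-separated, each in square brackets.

/ovsoz/:
  Rule 1 Regressive Voicing Assimilation: [ovsoz] → [ofsoz]
  Rule 2 Word-Final Devoicing: [ofsoz] → [ofsos]
/ozibohav/:
  Rule 1 Regressive Voicing Assimilation: no change — [ozibohav]
  Rule 2 Word-Final Devoicing: [ozibohav] → [ozibohaf]

[ofsos], [ozibohaf]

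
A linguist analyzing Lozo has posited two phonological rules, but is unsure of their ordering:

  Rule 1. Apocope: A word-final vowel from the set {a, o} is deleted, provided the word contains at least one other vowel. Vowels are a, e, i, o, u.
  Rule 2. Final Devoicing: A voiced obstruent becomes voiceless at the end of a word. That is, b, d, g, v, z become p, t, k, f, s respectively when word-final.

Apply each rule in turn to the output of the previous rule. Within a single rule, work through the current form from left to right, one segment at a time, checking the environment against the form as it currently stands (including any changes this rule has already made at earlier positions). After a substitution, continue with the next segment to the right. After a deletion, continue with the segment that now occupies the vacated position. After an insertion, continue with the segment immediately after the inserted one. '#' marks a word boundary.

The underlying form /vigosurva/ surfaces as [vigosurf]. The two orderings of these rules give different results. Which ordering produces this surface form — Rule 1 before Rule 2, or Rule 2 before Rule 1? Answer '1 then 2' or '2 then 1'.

Order 1 then 2:
  1 Apocope: [vigosurva] → [vigosurv]
  2 Final Devoicing: [vigosurv] → [vigosurf]
  result: [vigosurf]
Order 2 then 1:
  2 Final Devoicing: no change — [vigosurva]
  1 Apocope: [vigosurva] → [vigosurv]
  result: [vigosurv]

1 then 2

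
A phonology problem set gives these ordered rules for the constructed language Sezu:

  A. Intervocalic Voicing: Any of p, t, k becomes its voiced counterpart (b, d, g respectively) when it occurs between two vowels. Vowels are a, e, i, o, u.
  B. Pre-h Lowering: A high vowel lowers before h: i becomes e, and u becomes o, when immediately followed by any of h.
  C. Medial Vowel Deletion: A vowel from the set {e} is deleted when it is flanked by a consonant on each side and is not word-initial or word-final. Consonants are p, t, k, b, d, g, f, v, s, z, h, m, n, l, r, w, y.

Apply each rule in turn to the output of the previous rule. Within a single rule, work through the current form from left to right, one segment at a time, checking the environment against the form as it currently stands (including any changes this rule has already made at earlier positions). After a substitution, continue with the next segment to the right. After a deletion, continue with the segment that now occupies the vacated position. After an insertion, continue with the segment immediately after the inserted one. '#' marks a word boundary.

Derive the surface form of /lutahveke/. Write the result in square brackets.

A Intervocalic Voicing: [lutahveke] → [ludahvege]
B Pre-h Lowering: no change — [ludahvege]
C Medial Vowel Deletion: [ludahvege] → [ludahvge]

[ludahvge]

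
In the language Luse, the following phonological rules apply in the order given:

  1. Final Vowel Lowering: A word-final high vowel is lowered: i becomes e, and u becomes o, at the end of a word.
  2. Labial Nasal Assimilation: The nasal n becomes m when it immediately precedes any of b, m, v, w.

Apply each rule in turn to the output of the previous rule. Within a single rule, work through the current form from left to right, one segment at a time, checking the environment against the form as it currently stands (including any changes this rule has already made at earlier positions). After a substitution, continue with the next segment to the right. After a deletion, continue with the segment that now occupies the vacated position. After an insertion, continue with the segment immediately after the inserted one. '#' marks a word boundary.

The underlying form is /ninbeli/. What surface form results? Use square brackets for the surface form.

1 Final Vowel Lowering: [ninbeli] → [ninbele]
2 Labial Nasal Assimilation: [ninbele] → [nimbele]

[nimbele]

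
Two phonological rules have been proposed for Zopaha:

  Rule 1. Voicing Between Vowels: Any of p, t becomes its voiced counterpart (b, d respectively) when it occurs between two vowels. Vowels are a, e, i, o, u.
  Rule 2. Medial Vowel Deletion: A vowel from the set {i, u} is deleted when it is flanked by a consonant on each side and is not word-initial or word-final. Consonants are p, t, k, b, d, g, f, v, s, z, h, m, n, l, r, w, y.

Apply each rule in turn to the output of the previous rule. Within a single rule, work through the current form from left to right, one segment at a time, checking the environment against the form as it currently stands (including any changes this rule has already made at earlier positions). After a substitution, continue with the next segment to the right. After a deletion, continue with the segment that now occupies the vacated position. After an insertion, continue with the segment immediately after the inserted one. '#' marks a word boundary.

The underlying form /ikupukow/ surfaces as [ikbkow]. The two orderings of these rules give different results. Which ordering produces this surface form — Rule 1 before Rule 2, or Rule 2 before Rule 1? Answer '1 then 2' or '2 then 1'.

Order 1 then 2:
  1 Voicing Between Vowels: [ikupukow] → [ikubukow]
  2 Medial Vowel Deletion: [ikubukow] → [ikbkow]
  result: [ikbkow]
Order 2 then 1:
  2 Medial Vowel Deletion: [ikupukow] → [ikpkow]
  1 Voicing Between Vowels: no change — [ikpkow]
  result: [ikpkow]

1 then 2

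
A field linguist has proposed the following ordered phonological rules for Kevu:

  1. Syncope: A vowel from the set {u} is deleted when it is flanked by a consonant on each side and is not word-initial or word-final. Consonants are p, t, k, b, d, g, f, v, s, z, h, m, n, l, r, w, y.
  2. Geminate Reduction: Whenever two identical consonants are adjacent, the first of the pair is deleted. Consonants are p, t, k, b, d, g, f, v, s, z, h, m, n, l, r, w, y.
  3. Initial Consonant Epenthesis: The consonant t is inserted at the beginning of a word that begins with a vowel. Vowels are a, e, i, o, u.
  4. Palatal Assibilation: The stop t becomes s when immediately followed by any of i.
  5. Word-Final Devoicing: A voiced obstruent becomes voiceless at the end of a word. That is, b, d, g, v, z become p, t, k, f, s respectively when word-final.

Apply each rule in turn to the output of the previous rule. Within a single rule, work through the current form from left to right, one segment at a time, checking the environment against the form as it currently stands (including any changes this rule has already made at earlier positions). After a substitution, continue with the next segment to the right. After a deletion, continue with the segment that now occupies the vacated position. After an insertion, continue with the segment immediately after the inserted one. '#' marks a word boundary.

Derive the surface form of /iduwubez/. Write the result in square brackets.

[sidwbes]

1 Syncope: [iduwubez] → [idwbez]
2 Geminate Reduction: no change — [idwbez]
3 Initial Consonant Epenthesis: [idwbez] → [tidwbez]
4 Palatal Assibilation: [tidwbez] → [sidwbez]
5 Word-Final Devoicing: [sidwbez] → [sidwbes]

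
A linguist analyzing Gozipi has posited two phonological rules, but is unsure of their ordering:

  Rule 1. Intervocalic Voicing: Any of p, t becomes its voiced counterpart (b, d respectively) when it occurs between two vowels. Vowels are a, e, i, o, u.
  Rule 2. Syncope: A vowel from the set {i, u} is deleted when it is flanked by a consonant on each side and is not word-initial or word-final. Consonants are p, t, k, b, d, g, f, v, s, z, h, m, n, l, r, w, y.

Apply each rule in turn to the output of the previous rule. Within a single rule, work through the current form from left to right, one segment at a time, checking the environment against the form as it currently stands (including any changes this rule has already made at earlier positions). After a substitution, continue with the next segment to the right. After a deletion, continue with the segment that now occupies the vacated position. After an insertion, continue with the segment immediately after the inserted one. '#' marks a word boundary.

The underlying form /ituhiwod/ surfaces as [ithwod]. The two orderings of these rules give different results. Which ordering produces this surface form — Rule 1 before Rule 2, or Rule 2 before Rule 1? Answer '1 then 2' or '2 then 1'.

Order 1 then 2:
  1 Intervocalic Voicing: [ituhiwod] → [iduhiwod]
  2 Syncope: [iduhiwod] → [idhwod]
  result: [idhwod]
Order 2 then 1:
  2 Syncope: [ituhiwod] → [ithwod]
  1 Intervocalic Voicing: no change — [ithwod]
  result: [ithwod]

2 then 1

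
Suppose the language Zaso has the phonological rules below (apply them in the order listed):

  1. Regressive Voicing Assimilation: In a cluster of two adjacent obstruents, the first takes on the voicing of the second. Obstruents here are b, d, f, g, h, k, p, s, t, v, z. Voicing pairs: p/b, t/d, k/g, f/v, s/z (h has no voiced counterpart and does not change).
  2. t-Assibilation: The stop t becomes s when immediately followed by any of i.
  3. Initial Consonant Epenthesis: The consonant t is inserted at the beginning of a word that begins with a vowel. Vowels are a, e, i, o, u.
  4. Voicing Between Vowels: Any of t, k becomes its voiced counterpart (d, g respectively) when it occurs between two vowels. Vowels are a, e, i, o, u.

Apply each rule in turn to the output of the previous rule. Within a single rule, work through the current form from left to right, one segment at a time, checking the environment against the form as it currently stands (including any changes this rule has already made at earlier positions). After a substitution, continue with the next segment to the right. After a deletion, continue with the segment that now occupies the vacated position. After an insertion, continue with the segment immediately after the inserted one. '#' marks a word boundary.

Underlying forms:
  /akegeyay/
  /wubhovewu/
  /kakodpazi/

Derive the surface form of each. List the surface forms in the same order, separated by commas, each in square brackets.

[tagegeyay], [wuphovewu], [kagotpazi]

/akegeyay/:
  1 Regressive Voicing Assimilation: no change — [akegeyay]
  2 t-Assibilation: no change — [akegeyay]
  3 Initial Consonant Epenthesis: [akegeyay] → [takegeyay]
  4 Voicing Between Vowels: [takegeyay] → [tagegeyay]
/wubhovewu/:
  1 Regressive Voicing Assimilation: [wubhovewu] → [wuphovewu]
  2 t-Assibilation: no change — [wuphovewu]
  3 Initial Consonant Epenthesis: no change — [wuphovewu]
  4 Voicing Between Vowels: no change — [wuphovewu]
/kakodpazi/:
  1 Regressive Voicing Assimilation: [kakodpazi] → [kakotpazi]
  2 t-Assibilation: no change — [kakotpazi]
  3 Initial Consonant Epenthesis: no change — [kakotpazi]
  4 Voicing Between Vowels: [kakotpazi] → [kagotpazi]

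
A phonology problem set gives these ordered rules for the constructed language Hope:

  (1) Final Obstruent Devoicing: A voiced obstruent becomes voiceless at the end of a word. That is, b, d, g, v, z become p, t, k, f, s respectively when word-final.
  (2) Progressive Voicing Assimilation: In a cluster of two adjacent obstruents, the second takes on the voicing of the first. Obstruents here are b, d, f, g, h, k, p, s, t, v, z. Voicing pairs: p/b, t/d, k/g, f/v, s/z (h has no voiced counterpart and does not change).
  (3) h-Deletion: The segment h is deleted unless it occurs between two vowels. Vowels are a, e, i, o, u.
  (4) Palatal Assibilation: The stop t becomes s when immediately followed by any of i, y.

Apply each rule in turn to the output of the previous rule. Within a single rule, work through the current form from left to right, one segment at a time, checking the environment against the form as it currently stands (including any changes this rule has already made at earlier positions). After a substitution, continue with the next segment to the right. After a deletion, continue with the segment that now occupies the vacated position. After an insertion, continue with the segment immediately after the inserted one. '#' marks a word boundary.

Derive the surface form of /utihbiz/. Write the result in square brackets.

[usipis]

(1) Final Obstruent Devoicing: [utihbiz] → [utihbis]
(2) Progressive Voicing Assimilation: [utihbis] → [utihpis]
(3) h-Deletion: [utihpis] → [utipis]
(4) Palatal Assibilation: [utipis] → [usipis]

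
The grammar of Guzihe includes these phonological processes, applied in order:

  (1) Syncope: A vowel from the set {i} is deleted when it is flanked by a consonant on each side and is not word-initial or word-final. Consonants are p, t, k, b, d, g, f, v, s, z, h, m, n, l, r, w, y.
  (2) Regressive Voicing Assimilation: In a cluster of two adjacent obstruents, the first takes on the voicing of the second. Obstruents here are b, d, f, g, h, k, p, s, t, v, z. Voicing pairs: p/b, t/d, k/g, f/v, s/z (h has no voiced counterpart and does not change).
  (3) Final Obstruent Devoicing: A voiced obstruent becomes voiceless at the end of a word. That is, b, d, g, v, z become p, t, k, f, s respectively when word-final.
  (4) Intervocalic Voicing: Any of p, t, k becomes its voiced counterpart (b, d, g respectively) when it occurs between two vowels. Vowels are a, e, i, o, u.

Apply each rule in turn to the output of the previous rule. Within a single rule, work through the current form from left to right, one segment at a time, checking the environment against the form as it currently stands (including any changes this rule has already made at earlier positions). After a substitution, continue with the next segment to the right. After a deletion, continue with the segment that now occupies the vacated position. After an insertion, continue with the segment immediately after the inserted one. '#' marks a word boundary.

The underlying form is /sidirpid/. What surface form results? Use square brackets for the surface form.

[zdrbt]

(1) Syncope: [sidirpid] → [sdrpd]
(2) Regressive Voicing Assimilation: [sdrpd] → [zdrbd]
(3) Final Obstruent Devoicing: [zdrbd] → [zdrbt]
(4) Intervocalic Voicing: no change — [zdrbt]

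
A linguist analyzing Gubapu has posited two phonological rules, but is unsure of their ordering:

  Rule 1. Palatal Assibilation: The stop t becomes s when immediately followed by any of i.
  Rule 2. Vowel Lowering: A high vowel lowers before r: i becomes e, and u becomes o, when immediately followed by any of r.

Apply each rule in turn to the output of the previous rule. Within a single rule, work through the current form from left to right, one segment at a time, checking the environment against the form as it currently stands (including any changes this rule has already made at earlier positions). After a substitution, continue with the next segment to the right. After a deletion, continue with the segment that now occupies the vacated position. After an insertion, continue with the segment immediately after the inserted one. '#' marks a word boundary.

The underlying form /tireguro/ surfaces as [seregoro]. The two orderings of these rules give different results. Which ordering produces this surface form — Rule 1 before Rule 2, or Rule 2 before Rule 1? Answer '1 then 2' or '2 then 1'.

1 then 2

Order 1 then 2:
  1 Palatal Assibilation: [tireguro] → [sireguro]
  2 Vowel Lowering: [sireguro] → [seregoro]
  result: [seregoro]
Order 2 then 1:
  2 Vowel Lowering: [tireguro] → [teregoro]
  1 Palatal Assibilation: no change — [teregoro]
  result: [teregoro]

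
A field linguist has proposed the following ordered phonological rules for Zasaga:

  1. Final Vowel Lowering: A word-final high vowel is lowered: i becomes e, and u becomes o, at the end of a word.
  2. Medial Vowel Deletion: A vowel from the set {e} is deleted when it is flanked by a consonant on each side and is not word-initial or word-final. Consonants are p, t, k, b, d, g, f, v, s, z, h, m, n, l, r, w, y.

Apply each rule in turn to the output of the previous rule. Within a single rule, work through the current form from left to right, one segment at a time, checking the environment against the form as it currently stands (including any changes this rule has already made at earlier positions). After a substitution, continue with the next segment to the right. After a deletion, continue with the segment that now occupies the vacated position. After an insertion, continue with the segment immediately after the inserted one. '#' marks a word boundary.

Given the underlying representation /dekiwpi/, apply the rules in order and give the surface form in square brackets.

[dkiwpe]

1 Final Vowel Lowering: [dekiwpi] → [dekiwpe]
2 Medial Vowel Deletion: [dekiwpe] → [dkiwpe]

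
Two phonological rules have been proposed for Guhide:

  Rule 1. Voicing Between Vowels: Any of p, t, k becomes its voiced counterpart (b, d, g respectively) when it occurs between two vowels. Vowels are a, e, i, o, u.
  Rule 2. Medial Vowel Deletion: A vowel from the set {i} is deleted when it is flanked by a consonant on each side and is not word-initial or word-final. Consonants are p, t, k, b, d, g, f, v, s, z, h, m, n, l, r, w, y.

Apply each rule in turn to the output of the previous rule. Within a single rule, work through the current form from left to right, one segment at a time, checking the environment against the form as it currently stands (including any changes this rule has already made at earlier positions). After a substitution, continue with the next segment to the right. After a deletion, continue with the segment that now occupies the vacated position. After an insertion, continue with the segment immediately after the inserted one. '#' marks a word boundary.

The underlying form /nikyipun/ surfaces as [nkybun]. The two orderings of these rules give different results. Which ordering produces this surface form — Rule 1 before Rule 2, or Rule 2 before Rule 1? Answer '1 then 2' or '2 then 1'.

Order 1 then 2:
  1 Voicing Between Vowels: [nikyipun] → [nikyibun]
  2 Medial Vowel Deletion: [nikyibun] → [nkybun]
  result: [nkybun]
Order 2 then 1:
  2 Medial Vowel Deletion: [nikyipun] → [nkypun]
  1 Voicing Between Vowels: no change — [nkypun]
  result: [nkypun]

1 then 2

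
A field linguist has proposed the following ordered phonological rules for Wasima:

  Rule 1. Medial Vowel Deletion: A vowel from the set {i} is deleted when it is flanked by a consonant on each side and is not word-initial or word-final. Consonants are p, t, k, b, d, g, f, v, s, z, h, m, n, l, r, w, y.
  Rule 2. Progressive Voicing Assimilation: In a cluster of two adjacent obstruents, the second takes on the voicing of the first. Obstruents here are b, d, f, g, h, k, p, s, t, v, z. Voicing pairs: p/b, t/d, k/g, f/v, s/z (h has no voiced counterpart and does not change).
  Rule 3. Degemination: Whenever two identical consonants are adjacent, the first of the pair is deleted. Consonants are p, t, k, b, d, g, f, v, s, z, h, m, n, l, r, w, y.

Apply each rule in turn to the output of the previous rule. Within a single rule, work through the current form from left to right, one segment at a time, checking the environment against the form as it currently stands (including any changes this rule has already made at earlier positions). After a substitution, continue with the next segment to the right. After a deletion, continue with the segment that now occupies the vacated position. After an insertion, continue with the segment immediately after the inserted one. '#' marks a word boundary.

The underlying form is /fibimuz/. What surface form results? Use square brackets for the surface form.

[fpmuz]

Rule 1 Medial Vowel Deletion: [fibimuz] → [fbmuz]
Rule 2 Progressive Voicing Assimilation: [fbmuz] → [fpmuz]
Rule 3 Degemination: no change — [fpmuz]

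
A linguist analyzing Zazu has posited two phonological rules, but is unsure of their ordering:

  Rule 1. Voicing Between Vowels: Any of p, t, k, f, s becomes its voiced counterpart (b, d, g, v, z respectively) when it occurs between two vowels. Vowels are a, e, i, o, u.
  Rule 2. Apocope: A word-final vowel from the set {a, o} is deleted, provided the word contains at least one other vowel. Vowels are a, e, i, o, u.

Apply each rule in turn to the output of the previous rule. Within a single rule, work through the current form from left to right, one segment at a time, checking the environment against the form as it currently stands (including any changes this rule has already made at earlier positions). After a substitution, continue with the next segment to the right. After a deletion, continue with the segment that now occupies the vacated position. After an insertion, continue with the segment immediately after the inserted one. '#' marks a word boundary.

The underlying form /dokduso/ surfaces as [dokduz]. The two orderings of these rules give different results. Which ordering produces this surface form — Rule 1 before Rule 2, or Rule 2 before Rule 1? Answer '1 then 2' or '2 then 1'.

1 then 2

Order 1 then 2:
  1 Voicing Between Vowels: [dokduso] → [dokduzo]
  2 Apocope: [dokduzo] → [dokduz]
  result: [dokduz]
Order 2 then 1:
  2 Apocope: [dokduso] → [dokdus]
  1 Voicing Between Vowels: no change — [dokdus]
  result: [dokdus]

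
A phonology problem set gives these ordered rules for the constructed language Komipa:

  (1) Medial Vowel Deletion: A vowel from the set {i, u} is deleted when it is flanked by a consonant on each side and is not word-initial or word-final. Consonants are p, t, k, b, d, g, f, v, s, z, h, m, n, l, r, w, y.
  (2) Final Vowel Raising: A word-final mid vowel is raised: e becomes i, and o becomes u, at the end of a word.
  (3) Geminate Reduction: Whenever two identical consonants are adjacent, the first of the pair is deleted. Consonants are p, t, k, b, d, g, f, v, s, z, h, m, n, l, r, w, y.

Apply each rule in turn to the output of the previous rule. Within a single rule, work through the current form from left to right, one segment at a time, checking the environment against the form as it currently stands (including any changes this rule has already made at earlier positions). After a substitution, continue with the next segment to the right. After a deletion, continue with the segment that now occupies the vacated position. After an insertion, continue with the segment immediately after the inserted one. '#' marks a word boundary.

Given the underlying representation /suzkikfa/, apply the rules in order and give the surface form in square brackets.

(1) Medial Vowel Deletion: [suzkikfa] → [szkkfa]
(2) Final Vowel Raising: no change — [szkkfa]
(3) Geminate Reduction: [szkkfa] → [szkfa]

[szkfa]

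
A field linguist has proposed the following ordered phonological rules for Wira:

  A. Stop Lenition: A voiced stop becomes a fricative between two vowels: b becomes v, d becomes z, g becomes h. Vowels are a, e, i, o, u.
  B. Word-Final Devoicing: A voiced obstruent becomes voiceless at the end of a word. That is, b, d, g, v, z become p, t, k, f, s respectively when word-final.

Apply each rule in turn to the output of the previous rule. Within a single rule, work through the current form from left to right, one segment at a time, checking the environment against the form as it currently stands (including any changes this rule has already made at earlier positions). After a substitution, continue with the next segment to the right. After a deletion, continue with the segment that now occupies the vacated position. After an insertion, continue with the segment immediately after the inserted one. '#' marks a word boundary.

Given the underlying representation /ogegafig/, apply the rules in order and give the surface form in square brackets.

[ohehafik]

A Stop Lenition: [ogegafig] → [ohehafig]
B Word-Final Devoicing: [ohehafig] → [ohehafik]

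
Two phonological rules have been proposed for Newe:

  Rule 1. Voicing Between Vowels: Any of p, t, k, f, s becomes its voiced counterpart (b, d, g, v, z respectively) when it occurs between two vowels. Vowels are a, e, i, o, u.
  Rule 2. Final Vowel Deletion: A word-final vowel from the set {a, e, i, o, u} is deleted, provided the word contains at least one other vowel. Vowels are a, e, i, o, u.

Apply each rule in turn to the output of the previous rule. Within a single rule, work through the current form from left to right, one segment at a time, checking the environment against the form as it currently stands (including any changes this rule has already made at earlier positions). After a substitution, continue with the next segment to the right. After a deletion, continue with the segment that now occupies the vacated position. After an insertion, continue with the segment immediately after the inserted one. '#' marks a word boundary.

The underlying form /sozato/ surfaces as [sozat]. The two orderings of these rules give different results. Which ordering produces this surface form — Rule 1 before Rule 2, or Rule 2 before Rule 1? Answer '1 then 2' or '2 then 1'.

Order 1 then 2:
  1 Voicing Between Vowels: [sozato] → [sozado]
  2 Final Vowel Deletion: [sozado] → [sozad]
  result: [sozad]
Order 2 then 1:
  2 Final Vowel Deletion: [sozato] → [sozat]
  1 Voicing Between Vowels: no change — [sozat]
  result: [sozat]

2 then 1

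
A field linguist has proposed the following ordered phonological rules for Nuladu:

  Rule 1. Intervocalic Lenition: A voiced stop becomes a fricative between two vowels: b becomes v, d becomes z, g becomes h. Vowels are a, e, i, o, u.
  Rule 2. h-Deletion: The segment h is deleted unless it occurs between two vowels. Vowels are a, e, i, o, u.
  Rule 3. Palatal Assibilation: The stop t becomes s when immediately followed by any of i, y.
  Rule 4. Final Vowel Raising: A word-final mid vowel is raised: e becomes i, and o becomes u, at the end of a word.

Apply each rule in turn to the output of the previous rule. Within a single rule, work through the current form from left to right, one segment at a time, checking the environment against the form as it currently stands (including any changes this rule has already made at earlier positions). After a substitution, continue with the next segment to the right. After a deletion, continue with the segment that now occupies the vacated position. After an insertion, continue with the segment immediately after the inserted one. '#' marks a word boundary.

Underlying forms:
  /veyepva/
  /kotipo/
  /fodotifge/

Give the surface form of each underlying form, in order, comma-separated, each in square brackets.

/veyepva/:
  Rule 1 Intervocalic Lenition: no change — [veyepva]
  Rule 2 h-Deletion: no change — [veyepva]
  Rule 3 Palatal Assibilation: no change — [veyepva]
  Rule 4 Final Vowel Raising: no change — [veyepva]
/kotipo/:
  Rule 1 Intervocalic Lenition: no change — [kotipo]
  Rule 2 h-Deletion: no change — [kotipo]
  Rule 3 Palatal Assibilation: [kotipo] → [kosipo]
  Rule 4 Final Vowel Raising: [kosipo] → [kosipu]
/fodotifge/:
  Rule 1 Intervocalic Lenition: [fodotifge] → [fozotifge]
  Rule 2 h-Deletion: no change — [fozotifge]
  Rule 3 Palatal Assibilation: [fozotifge] → [fozosifge]
  Rule 4 Final Vowel Raising: [fozosifge] → [fozosifgi]

[veyepva], [kosipu], [fozosifgi]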